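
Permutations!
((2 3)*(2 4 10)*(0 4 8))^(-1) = ((0 4 10 2 3 8))^(-1) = (0 8 3 2 10 4)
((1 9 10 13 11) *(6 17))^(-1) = (1 11 13 10 9)(6 17)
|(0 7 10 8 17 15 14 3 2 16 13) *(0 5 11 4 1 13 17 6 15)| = |(0 7 10 8 6 15 14 3 2 16 17)(1 13 5 11 4)| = 55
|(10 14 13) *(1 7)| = |(1 7)(10 14 13)| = 6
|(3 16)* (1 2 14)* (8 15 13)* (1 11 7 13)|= |(1 2 14 11 7 13 8 15)(3 16)|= 8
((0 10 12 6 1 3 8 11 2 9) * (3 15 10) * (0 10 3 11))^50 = (0 6 11 1 2 15 9 3 10 8 12)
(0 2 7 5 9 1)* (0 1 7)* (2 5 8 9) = [5, 1, 0, 3, 4, 2, 6, 8, 9, 7] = (0 5 2)(7 8 9)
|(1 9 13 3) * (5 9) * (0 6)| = 10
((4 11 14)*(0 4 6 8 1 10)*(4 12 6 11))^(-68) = (14)(0 1 6)(8 12 10)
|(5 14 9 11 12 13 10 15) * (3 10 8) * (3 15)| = |(3 10)(5 14 9 11 12 13 8 15)| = 8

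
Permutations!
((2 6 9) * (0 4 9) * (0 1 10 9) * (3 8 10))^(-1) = (0 4)(1 6 2 9 10 8 3)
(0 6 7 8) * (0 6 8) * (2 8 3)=(0 3 2 8 6 7)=[3, 1, 8, 2, 4, 5, 7, 0, 6]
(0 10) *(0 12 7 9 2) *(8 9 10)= [8, 1, 0, 3, 4, 5, 6, 10, 9, 2, 12, 11, 7]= (0 8 9 2)(7 10 12)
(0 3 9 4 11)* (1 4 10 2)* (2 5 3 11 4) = (0 11)(1 2)(3 9 10 5) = [11, 2, 1, 9, 4, 3, 6, 7, 8, 10, 5, 0]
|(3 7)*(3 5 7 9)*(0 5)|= 6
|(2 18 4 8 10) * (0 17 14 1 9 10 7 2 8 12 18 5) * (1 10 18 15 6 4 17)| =44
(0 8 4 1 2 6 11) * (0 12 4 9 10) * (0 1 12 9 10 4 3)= (0 8 10 1 2 6 11 9 4 12 3)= [8, 2, 6, 0, 12, 5, 11, 7, 10, 4, 1, 9, 3]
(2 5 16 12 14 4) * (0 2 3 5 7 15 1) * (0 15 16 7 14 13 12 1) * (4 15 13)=(0 2 14 15)(1 13 12 4 3 5 7 16)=[2, 13, 14, 5, 3, 7, 6, 16, 8, 9, 10, 11, 4, 12, 15, 0, 1]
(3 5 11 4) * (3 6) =(3 5 11 4 6) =[0, 1, 2, 5, 6, 11, 3, 7, 8, 9, 10, 4]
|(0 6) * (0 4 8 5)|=|(0 6 4 8 5)|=5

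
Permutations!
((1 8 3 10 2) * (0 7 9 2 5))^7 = (0 10 8 2 7 5 3 1 9)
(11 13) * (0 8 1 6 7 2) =(0 8 1 6 7 2)(11 13) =[8, 6, 0, 3, 4, 5, 7, 2, 1, 9, 10, 13, 12, 11]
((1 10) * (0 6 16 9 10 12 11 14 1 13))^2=((0 6 16 9 10 13)(1 12 11 14))^2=(0 16 10)(1 11)(6 9 13)(12 14)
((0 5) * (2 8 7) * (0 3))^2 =(0 3 5)(2 7 8)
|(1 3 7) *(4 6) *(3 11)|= |(1 11 3 7)(4 6)|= 4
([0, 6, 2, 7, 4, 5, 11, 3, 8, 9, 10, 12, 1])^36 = (12)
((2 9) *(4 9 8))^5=(2 8 4 9)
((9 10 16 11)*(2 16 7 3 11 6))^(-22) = (2 6 16)(3 10 11 7 9) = ((2 16 6)(3 11 9 10 7))^(-22)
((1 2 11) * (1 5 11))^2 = (11)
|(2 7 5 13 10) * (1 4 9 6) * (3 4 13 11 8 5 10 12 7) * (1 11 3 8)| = 13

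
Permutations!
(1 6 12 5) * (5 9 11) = (1 6 12 9 11 5) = [0, 6, 2, 3, 4, 1, 12, 7, 8, 11, 10, 5, 9]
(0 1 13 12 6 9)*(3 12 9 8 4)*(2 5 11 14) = [1, 13, 5, 12, 3, 11, 8, 7, 4, 0, 10, 14, 6, 9, 2] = (0 1 13 9)(2 5 11 14)(3 12 6 8 4)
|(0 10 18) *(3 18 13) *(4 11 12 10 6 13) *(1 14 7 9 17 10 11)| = 70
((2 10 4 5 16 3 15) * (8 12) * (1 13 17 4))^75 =((1 13 17 4 5 16 3 15 2 10)(8 12))^75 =(1 16)(2 4)(3 13)(5 10)(8 12)(15 17)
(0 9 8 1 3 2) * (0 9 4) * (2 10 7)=[4, 3, 9, 10, 0, 5, 6, 2, 1, 8, 7]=(0 4)(1 3 10 7 2 9 8)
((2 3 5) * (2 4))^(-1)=(2 4 5 3)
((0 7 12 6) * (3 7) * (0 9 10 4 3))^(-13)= (3 7 12 6 9 10 4)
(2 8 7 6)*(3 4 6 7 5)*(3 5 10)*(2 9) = (2 8 10 3 4 6 9) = [0, 1, 8, 4, 6, 5, 9, 7, 10, 2, 3]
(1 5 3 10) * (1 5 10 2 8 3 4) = [0, 10, 8, 2, 1, 4, 6, 7, 3, 9, 5] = (1 10 5 4)(2 8 3)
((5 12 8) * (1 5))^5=((1 5 12 8))^5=(1 5 12 8)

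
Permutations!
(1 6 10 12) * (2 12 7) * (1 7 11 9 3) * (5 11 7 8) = [0, 6, 12, 1, 4, 11, 10, 2, 5, 3, 7, 9, 8] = (1 6 10 7 2 12 8 5 11 9 3)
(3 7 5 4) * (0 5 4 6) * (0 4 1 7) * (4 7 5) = (0 4 3)(1 5 6 7) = [4, 5, 2, 0, 3, 6, 7, 1]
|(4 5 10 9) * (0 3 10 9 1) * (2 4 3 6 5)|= 14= |(0 6 5 9 3 10 1)(2 4)|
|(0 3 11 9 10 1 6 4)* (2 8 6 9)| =|(0 3 11 2 8 6 4)(1 9 10)| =21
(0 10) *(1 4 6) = [10, 4, 2, 3, 6, 5, 1, 7, 8, 9, 0] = (0 10)(1 4 6)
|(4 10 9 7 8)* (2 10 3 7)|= 12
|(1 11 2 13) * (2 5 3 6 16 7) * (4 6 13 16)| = 30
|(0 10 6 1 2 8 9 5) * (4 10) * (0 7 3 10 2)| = 11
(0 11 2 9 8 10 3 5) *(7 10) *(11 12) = (0 12 11 2 9 8 7 10 3 5) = [12, 1, 9, 5, 4, 0, 6, 10, 7, 8, 3, 2, 11]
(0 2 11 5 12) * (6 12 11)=(0 2 6 12)(5 11)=[2, 1, 6, 3, 4, 11, 12, 7, 8, 9, 10, 5, 0]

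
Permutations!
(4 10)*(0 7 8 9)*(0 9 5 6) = (0 7 8 5 6)(4 10) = [7, 1, 2, 3, 10, 6, 0, 8, 5, 9, 4]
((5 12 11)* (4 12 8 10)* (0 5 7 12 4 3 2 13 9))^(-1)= ((0 5 8 10 3 2 13 9)(7 12 11))^(-1)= (0 9 13 2 3 10 8 5)(7 11 12)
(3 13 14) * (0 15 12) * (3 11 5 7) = [15, 1, 2, 13, 4, 7, 6, 3, 8, 9, 10, 5, 0, 14, 11, 12] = (0 15 12)(3 13 14 11 5 7)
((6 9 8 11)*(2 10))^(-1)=((2 10)(6 9 8 11))^(-1)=(2 10)(6 11 8 9)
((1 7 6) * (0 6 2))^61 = (0 6 1 7 2)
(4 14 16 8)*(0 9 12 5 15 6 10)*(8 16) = (16)(0 9 12 5 15 6 10)(4 14 8) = [9, 1, 2, 3, 14, 15, 10, 7, 4, 12, 0, 11, 5, 13, 8, 6, 16]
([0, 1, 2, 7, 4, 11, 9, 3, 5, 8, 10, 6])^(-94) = [0, 1, 2, 3, 4, 11, 9, 7, 5, 8, 10, 6]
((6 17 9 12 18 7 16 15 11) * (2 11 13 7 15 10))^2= (2 6 9 18 13 16)(7 10 11 17 12 15)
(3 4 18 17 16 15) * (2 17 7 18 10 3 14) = (2 17 16 15 14)(3 4 10)(7 18) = [0, 1, 17, 4, 10, 5, 6, 18, 8, 9, 3, 11, 12, 13, 2, 14, 15, 16, 7]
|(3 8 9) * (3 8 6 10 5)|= 4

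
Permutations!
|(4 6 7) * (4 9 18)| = |(4 6 7 9 18)| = 5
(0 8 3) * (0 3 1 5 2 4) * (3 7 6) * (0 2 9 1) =[8, 5, 4, 7, 2, 9, 3, 6, 0, 1] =(0 8)(1 5 9)(2 4)(3 7 6)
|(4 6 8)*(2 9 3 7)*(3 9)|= 3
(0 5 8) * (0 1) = (0 5 8 1) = [5, 0, 2, 3, 4, 8, 6, 7, 1]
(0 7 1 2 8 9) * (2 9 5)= (0 7 1 9)(2 8 5)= [7, 9, 8, 3, 4, 2, 6, 1, 5, 0]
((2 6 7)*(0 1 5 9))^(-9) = ((0 1 5 9)(2 6 7))^(-9) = (0 9 5 1)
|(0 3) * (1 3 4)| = |(0 4 1 3)| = 4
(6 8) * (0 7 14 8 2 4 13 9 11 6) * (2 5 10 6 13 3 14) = (0 7 2 4 3 14 8)(5 10 6)(9 11 13) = [7, 1, 4, 14, 3, 10, 5, 2, 0, 11, 6, 13, 12, 9, 8]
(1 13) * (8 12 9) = (1 13)(8 12 9) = [0, 13, 2, 3, 4, 5, 6, 7, 12, 8, 10, 11, 9, 1]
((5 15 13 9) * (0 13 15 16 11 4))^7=((0 13 9 5 16 11 4))^7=(16)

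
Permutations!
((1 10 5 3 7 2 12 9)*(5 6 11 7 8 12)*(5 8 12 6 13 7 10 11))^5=((1 11 10 13 7 2 8 6 5 3 12 9))^5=(1 2 12 13 5 11 8 9 7 3 10 6)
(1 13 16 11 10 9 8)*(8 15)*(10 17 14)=(1 13 16 11 17 14 10 9 15 8)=[0, 13, 2, 3, 4, 5, 6, 7, 1, 15, 9, 17, 12, 16, 10, 8, 11, 14]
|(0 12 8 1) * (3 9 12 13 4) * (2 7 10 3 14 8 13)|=12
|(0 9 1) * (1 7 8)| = 5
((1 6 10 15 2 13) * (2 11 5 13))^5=(1 5 15 6 13 11 10)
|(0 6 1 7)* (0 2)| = |(0 6 1 7 2)| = 5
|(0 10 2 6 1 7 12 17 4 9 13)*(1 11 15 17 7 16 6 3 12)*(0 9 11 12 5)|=|(0 10 2 3 5)(1 16 6 12 7)(4 11 15 17)(9 13)|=20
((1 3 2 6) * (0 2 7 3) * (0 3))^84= ((0 2 6 1 3 7))^84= (7)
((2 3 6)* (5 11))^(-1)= (2 6 3)(5 11)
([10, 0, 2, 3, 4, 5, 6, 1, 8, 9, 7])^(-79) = [10, 0, 2, 3, 4, 5, 6, 1, 8, 9, 7]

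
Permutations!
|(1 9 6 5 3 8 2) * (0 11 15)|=21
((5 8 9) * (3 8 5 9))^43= (9)(3 8)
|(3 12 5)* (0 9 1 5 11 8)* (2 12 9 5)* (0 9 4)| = |(0 5 3 4)(1 2 12 11 8 9)| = 12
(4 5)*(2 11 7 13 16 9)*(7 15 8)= [0, 1, 11, 3, 5, 4, 6, 13, 7, 2, 10, 15, 12, 16, 14, 8, 9]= (2 11 15 8 7 13 16 9)(4 5)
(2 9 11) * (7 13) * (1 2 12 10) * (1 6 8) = (1 2 9 11 12 10 6 8)(7 13) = [0, 2, 9, 3, 4, 5, 8, 13, 1, 11, 6, 12, 10, 7]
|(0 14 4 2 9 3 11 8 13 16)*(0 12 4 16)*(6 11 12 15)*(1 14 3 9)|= 13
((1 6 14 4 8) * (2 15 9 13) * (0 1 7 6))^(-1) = (0 1)(2 13 9 15)(4 14 6 7 8) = ((0 1)(2 15 9 13)(4 8 7 6 14))^(-1)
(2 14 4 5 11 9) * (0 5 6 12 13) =(0 5 11 9 2 14 4 6 12 13) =[5, 1, 14, 3, 6, 11, 12, 7, 8, 2, 10, 9, 13, 0, 4]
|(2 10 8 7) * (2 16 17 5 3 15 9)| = |(2 10 8 7 16 17 5 3 15 9)| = 10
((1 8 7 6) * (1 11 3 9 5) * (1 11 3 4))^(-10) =((1 8 7 6 3 9 5 11 4))^(-10) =(1 4 11 5 9 3 6 7 8)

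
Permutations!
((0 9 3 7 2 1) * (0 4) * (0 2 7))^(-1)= (0 3 9)(1 2 4)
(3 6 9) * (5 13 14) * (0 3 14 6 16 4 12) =(0 3 16 4 12)(5 13 6 9 14) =[3, 1, 2, 16, 12, 13, 9, 7, 8, 14, 10, 11, 0, 6, 5, 15, 4]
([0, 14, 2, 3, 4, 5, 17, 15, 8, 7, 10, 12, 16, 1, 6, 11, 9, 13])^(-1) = [0, 13, 2, 3, 4, 5, 14, 9, 8, 16, 10, 15, 11, 17, 1, 7, 12, 6]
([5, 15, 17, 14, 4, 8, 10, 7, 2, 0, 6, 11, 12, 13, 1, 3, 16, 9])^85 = [5, 15, 17, 14, 4, 8, 10, 7, 2, 0, 6, 11, 12, 13, 1, 3, 16, 9]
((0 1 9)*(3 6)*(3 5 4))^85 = ((0 1 9)(3 6 5 4))^85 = (0 1 9)(3 6 5 4)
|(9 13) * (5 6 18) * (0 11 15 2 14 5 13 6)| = |(0 11 15 2 14 5)(6 18 13 9)| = 12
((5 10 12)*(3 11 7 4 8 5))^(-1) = (3 12 10 5 8 4 7 11)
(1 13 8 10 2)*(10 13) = (1 10 2)(8 13) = [0, 10, 1, 3, 4, 5, 6, 7, 13, 9, 2, 11, 12, 8]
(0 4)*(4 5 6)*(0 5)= (4 5 6)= [0, 1, 2, 3, 5, 6, 4]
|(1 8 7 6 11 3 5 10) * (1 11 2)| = |(1 8 7 6 2)(3 5 10 11)| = 20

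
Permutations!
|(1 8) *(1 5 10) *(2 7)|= 4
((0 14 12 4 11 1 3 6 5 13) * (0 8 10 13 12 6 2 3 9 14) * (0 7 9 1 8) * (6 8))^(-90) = ((0 7 9 14 8 10 13)(2 3)(4 11 6 5 12))^(-90) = (0 7 9 14 8 10 13)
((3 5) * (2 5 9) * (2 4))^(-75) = ((2 5 3 9 4))^(-75) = (9)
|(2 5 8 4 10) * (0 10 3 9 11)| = |(0 10 2 5 8 4 3 9 11)| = 9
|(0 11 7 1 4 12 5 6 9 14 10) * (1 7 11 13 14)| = |(0 13 14 10)(1 4 12 5 6 9)| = 12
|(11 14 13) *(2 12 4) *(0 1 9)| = 3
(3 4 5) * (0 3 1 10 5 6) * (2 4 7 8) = (0 3 7 8 2 4 6)(1 10 5) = [3, 10, 4, 7, 6, 1, 0, 8, 2, 9, 5]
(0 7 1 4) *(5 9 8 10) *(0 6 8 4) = (0 7 1)(4 6 8 10 5 9) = [7, 0, 2, 3, 6, 9, 8, 1, 10, 4, 5]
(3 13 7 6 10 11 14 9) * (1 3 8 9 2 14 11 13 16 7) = [0, 3, 14, 16, 4, 5, 10, 6, 9, 8, 13, 11, 12, 1, 2, 15, 7] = (1 3 16 7 6 10 13)(2 14)(8 9)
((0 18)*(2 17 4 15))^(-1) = ((0 18)(2 17 4 15))^(-1) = (0 18)(2 15 4 17)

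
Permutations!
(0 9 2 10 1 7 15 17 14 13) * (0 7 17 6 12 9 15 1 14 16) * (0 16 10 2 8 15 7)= (0 7 1 17 10 14 13)(6 12 9 8 15)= [7, 17, 2, 3, 4, 5, 12, 1, 15, 8, 14, 11, 9, 0, 13, 6, 16, 10]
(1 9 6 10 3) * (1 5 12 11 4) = (1 9 6 10 3 5 12 11 4) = [0, 9, 2, 5, 1, 12, 10, 7, 8, 6, 3, 4, 11]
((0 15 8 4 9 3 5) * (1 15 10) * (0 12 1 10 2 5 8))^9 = ((0 2 5 12 1 15)(3 8 4 9))^9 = (0 12)(1 2)(3 8 4 9)(5 15)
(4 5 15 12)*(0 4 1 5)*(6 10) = (0 4)(1 5 15 12)(6 10) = [4, 5, 2, 3, 0, 15, 10, 7, 8, 9, 6, 11, 1, 13, 14, 12]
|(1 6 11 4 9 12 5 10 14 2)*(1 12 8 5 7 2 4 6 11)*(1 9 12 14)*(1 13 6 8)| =40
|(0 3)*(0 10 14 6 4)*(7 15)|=6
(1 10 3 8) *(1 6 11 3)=(1 10)(3 8 6 11)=[0, 10, 2, 8, 4, 5, 11, 7, 6, 9, 1, 3]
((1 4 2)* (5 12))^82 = ((1 4 2)(5 12))^82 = (12)(1 4 2)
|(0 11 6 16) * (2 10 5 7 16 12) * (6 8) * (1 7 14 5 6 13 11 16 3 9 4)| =|(0 16)(1 7 3 9 4)(2 10 6 12)(5 14)(8 13 11)| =60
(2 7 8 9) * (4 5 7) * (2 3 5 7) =(2 4 7 8 9 3 5) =[0, 1, 4, 5, 7, 2, 6, 8, 9, 3]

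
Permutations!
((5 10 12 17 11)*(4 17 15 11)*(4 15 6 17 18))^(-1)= (4 18)(5 11 15 17 6 12 10)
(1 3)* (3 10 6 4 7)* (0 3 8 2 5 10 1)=[3, 1, 5, 0, 7, 10, 4, 8, 2, 9, 6]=(0 3)(2 5 10 6 4 7 8)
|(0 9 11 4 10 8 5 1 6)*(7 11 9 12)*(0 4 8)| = |(0 12 7 11 8 5 1 6 4 10)| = 10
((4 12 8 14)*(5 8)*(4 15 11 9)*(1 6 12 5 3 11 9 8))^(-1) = (1 5 4 9 15 14 8 11 3 12 6)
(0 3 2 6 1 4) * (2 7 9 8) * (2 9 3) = (0 2 6 1 4)(3 7)(8 9) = [2, 4, 6, 7, 0, 5, 1, 3, 9, 8]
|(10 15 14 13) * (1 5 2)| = 12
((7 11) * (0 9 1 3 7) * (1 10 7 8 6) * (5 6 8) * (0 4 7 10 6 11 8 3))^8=((0 9 6 1)(3 5 11 4 7 8))^8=(3 11 7)(4 8 5)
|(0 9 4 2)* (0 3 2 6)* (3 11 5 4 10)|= |(0 9 10 3 2 11 5 4 6)|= 9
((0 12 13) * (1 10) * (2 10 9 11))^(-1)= ((0 12 13)(1 9 11 2 10))^(-1)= (0 13 12)(1 10 2 11 9)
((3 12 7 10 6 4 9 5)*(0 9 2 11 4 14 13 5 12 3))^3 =(0 7 14)(5 12 6)(9 10 13)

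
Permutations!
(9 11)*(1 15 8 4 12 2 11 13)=[0, 15, 11, 3, 12, 5, 6, 7, 4, 13, 10, 9, 2, 1, 14, 8]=(1 15 8 4 12 2 11 9 13)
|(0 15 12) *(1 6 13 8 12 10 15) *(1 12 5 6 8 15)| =14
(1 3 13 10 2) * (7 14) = (1 3 13 10 2)(7 14) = [0, 3, 1, 13, 4, 5, 6, 14, 8, 9, 2, 11, 12, 10, 7]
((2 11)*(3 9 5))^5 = (2 11)(3 5 9)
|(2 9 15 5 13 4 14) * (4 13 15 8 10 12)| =|(2 9 8 10 12 4 14)(5 15)| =14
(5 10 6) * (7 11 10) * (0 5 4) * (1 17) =(0 5 7 11 10 6 4)(1 17) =[5, 17, 2, 3, 0, 7, 4, 11, 8, 9, 6, 10, 12, 13, 14, 15, 16, 1]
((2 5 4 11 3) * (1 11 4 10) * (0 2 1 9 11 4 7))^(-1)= (0 7 4 1 3 11 9 10 5 2)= ((0 2 5 10 9 11 3 1 4 7))^(-1)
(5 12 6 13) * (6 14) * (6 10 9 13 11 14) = [0, 1, 2, 3, 4, 12, 11, 7, 8, 13, 9, 14, 6, 5, 10] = (5 12 6 11 14 10 9 13)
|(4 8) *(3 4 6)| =|(3 4 8 6)| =4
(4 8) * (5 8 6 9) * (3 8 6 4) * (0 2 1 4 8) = (0 2 1 4 8 3)(5 6 9) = [2, 4, 1, 0, 8, 6, 9, 7, 3, 5]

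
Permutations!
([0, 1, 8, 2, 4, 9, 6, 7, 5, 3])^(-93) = (2 5 3 8 9)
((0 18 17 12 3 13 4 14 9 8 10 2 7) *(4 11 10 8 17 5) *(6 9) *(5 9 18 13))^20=((0 13 11 10 2 7)(3 5 4 14 6 18 9 17 12))^20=(0 11 2)(3 4 6 9 12 5 14 18 17)(7 13 10)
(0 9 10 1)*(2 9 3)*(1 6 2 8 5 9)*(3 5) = (0 5 9 10 6 2 1)(3 8) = [5, 0, 1, 8, 4, 9, 2, 7, 3, 10, 6]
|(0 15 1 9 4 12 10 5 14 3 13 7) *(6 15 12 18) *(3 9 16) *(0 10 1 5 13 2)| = 42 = |(0 12 1 16 3 2)(4 18 6 15 5 14 9)(7 10 13)|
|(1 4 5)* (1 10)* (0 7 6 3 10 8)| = 9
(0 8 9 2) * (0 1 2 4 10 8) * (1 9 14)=[0, 2, 9, 3, 10, 5, 6, 7, 14, 4, 8, 11, 12, 13, 1]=(1 2 9 4 10 8 14)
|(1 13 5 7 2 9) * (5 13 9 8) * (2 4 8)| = |(13)(1 9)(4 8 5 7)| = 4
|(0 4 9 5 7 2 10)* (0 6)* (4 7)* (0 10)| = 6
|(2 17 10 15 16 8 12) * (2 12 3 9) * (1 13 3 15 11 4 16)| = |(1 13 3 9 2 17 10 11 4 16 8 15)| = 12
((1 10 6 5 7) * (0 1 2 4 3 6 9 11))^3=(0 9 1 11 10)(2 6)(3 7)(4 5)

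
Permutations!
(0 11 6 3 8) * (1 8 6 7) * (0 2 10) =(0 11 7 1 8 2 10)(3 6) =[11, 8, 10, 6, 4, 5, 3, 1, 2, 9, 0, 7]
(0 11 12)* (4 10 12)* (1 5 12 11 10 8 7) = (0 10 11 4 8 7 1 5 12) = [10, 5, 2, 3, 8, 12, 6, 1, 7, 9, 11, 4, 0]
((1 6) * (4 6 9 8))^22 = (1 8 6 9 4)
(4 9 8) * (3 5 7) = (3 5 7)(4 9 8) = [0, 1, 2, 5, 9, 7, 6, 3, 4, 8]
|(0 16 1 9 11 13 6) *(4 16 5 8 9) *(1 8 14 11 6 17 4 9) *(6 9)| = 11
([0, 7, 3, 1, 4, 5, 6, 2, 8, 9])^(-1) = [0, 3, 7, 2, 4, 5, 6, 1, 8, 9]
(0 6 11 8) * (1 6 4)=(0 4 1 6 11 8)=[4, 6, 2, 3, 1, 5, 11, 7, 0, 9, 10, 8]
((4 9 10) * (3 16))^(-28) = ((3 16)(4 9 10))^(-28) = (16)(4 10 9)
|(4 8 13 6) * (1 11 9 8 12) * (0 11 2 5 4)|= 30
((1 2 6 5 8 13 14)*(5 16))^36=((1 2 6 16 5 8 13 14))^36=(1 5)(2 8)(6 13)(14 16)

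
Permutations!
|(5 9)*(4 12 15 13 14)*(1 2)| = 10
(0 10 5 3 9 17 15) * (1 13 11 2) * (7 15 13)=(0 10 5 3 9 17 13 11 2 1 7 15)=[10, 7, 1, 9, 4, 3, 6, 15, 8, 17, 5, 2, 12, 11, 14, 0, 16, 13]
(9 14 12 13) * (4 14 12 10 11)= (4 14 10 11)(9 12 13)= [0, 1, 2, 3, 14, 5, 6, 7, 8, 12, 11, 4, 13, 9, 10]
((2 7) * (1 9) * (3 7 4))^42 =((1 9)(2 4 3 7))^42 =(9)(2 3)(4 7)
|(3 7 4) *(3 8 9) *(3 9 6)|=5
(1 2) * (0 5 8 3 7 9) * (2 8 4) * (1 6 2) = (0 5 4 1 8 3 7 9)(2 6) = [5, 8, 6, 7, 1, 4, 2, 9, 3, 0]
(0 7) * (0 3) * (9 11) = (0 7 3)(9 11) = [7, 1, 2, 0, 4, 5, 6, 3, 8, 11, 10, 9]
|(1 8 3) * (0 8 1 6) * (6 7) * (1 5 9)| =15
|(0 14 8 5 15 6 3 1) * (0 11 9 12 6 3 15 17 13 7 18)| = 56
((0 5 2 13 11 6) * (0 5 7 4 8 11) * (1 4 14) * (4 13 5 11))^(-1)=(0 13 1 14 7)(2 5)(4 8)(6 11)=((0 7 14 1 13)(2 5)(4 8)(6 11))^(-1)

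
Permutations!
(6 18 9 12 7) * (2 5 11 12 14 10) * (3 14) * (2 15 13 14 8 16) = (2 5 11 12 7 6 18 9 3 8 16)(10 15 13 14) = [0, 1, 5, 8, 4, 11, 18, 6, 16, 3, 15, 12, 7, 14, 10, 13, 2, 17, 9]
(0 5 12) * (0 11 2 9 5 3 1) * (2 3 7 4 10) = (0 7 4 10 2 9 5 12 11 3 1) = [7, 0, 9, 1, 10, 12, 6, 4, 8, 5, 2, 3, 11]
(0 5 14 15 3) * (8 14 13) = (0 5 13 8 14 15 3) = [5, 1, 2, 0, 4, 13, 6, 7, 14, 9, 10, 11, 12, 8, 15, 3]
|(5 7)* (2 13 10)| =|(2 13 10)(5 7)| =6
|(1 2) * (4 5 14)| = 6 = |(1 2)(4 5 14)|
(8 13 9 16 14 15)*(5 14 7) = (5 14 15 8 13 9 16 7) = [0, 1, 2, 3, 4, 14, 6, 5, 13, 16, 10, 11, 12, 9, 15, 8, 7]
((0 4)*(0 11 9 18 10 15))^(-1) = (0 15 10 18 9 11 4)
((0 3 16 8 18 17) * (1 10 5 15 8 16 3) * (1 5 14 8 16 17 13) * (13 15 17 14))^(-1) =((0 5 17)(1 10 13)(8 18 15 16 14))^(-1) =(0 17 5)(1 13 10)(8 14 16 15 18)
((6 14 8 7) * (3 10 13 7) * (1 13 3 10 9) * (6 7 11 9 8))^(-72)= ((1 13 11 9)(3 8 10)(6 14))^(-72)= (14)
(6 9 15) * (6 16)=(6 9 15 16)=[0, 1, 2, 3, 4, 5, 9, 7, 8, 15, 10, 11, 12, 13, 14, 16, 6]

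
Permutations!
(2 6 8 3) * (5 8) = (2 6 5 8 3) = [0, 1, 6, 2, 4, 8, 5, 7, 3]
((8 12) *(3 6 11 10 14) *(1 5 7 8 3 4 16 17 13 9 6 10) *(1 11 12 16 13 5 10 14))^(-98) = ((1 10)(3 14 4 13 9 6 12)(5 7 8 16 17))^(-98) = (5 8 17 7 16)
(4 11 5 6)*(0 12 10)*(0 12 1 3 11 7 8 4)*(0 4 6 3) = (0 1)(3 11 5)(4 7 8 6)(10 12) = [1, 0, 2, 11, 7, 3, 4, 8, 6, 9, 12, 5, 10]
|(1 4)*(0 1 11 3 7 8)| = |(0 1 4 11 3 7 8)| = 7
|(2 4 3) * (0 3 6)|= |(0 3 2 4 6)|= 5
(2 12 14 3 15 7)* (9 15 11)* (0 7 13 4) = [7, 1, 12, 11, 0, 5, 6, 2, 8, 15, 10, 9, 14, 4, 3, 13] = (0 7 2 12 14 3 11 9 15 13 4)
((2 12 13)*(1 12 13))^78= (13)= ((1 12)(2 13))^78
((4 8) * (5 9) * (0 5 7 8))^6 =((0 5 9 7 8 4))^6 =(9)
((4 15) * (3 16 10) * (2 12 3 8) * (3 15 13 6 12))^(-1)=(2 8 10 16 3)(4 15 12 6 13)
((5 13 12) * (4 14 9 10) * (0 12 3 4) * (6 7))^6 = (0 14 13)(3 12 9)(4 5 10)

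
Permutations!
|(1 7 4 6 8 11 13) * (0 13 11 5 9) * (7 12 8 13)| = 10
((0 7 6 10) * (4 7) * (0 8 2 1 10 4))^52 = (10)(4 7 6)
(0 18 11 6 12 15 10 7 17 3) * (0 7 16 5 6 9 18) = (3 7 17)(5 6 12 15 10 16)(9 18 11) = [0, 1, 2, 7, 4, 6, 12, 17, 8, 18, 16, 9, 15, 13, 14, 10, 5, 3, 11]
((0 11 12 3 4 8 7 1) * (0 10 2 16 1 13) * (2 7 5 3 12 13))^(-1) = ((0 11 13)(1 10 7 2 16)(3 4 8 5))^(-1) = (0 13 11)(1 16 2 7 10)(3 5 8 4)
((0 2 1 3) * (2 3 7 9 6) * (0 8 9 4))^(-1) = (0 4 7 1 2 6 9 8 3)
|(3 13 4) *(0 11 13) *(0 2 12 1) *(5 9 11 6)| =|(0 6 5 9 11 13 4 3 2 12 1)| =11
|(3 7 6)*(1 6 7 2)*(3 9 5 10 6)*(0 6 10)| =12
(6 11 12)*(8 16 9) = (6 11 12)(8 16 9) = [0, 1, 2, 3, 4, 5, 11, 7, 16, 8, 10, 12, 6, 13, 14, 15, 9]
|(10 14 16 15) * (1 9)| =4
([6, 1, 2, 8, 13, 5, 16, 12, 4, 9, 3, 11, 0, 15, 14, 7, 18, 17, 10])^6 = [8, 1, 2, 12, 6, 5, 4, 10, 0, 9, 7, 11, 3, 16, 14, 18, 13, 17, 15]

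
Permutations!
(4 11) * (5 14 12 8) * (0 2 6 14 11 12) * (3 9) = [2, 1, 6, 9, 12, 11, 14, 7, 5, 3, 10, 4, 8, 13, 0] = (0 2 6 14)(3 9)(4 12 8 5 11)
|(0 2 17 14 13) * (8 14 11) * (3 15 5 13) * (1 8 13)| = |(0 2 17 11 13)(1 8 14 3 15 5)| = 30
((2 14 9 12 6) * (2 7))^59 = (2 7 6 12 9 14)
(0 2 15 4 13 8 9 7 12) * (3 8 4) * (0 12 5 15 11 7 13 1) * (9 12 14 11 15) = (0 2 15 3 8 12 14 11 7 5 9 13 4 1) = [2, 0, 15, 8, 1, 9, 6, 5, 12, 13, 10, 7, 14, 4, 11, 3]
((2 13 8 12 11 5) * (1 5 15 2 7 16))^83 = ((1 5 7 16)(2 13 8 12 11 15))^83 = (1 16 7 5)(2 15 11 12 8 13)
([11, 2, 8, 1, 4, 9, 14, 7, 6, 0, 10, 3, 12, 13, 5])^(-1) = [9, 3, 1, 11, 4, 14, 8, 7, 2, 5, 10, 0, 12, 13, 6]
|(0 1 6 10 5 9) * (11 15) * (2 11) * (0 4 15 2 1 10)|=|(0 10 5 9 4 15 1 6)(2 11)|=8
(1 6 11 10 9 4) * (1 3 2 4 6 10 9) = (1 10)(2 4 3)(6 11 9) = [0, 10, 4, 2, 3, 5, 11, 7, 8, 6, 1, 9]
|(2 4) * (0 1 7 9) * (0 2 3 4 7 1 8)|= |(0 8)(2 7 9)(3 4)|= 6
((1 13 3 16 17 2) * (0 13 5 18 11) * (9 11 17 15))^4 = ((0 13 3 16 15 9 11)(1 5 18 17 2))^4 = (0 15 13 9 3 11 16)(1 2 17 18 5)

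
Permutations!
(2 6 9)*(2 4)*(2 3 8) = [0, 1, 6, 8, 3, 5, 9, 7, 2, 4] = (2 6 9 4 3 8)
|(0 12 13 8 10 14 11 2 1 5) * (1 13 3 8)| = |(0 12 3 8 10 14 11 2 13 1 5)| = 11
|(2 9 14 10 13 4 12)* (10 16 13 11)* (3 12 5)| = 18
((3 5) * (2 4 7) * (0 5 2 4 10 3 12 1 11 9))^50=((0 5 12 1 11 9)(2 10 3)(4 7))^50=(0 12 11)(1 9 5)(2 3 10)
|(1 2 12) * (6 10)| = |(1 2 12)(6 10)| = 6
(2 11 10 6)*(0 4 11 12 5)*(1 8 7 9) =(0 4 11 10 6 2 12 5)(1 8 7 9) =[4, 8, 12, 3, 11, 0, 2, 9, 7, 1, 6, 10, 5]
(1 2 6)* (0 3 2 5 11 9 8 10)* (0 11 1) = (0 3 2 6)(1 5)(8 10 11 9) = [3, 5, 6, 2, 4, 1, 0, 7, 10, 8, 11, 9]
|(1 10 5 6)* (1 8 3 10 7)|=10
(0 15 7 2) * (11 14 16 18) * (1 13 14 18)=(0 15 7 2)(1 13 14 16)(11 18)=[15, 13, 0, 3, 4, 5, 6, 2, 8, 9, 10, 18, 12, 14, 16, 7, 1, 17, 11]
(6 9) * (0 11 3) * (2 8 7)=[11, 1, 8, 0, 4, 5, 9, 2, 7, 6, 10, 3]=(0 11 3)(2 8 7)(6 9)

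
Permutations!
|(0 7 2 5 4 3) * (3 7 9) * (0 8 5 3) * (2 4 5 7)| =|(0 9)(2 3 8 7 4)| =10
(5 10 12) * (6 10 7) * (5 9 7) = (6 10 12 9 7) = [0, 1, 2, 3, 4, 5, 10, 6, 8, 7, 12, 11, 9]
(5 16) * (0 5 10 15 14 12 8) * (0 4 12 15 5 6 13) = (0 6 13)(4 12 8)(5 16 10)(14 15) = [6, 1, 2, 3, 12, 16, 13, 7, 4, 9, 5, 11, 8, 0, 15, 14, 10]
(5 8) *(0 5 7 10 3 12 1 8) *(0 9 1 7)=(0 5 9 1 8)(3 12 7 10)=[5, 8, 2, 12, 4, 9, 6, 10, 0, 1, 3, 11, 7]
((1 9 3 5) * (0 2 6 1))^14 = (9)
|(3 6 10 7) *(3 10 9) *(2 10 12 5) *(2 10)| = 12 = |(3 6 9)(5 10 7 12)|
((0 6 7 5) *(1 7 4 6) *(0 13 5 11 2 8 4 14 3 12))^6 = (0 4 1 6 7 14 11 3 2 12 8)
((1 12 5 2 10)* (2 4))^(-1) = ((1 12 5 4 2 10))^(-1) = (1 10 2 4 5 12)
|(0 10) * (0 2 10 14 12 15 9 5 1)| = 14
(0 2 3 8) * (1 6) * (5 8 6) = [2, 5, 3, 6, 4, 8, 1, 7, 0] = (0 2 3 6 1 5 8)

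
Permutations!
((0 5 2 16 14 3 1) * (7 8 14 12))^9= ((0 5 2 16 12 7 8 14 3 1))^9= (0 1 3 14 8 7 12 16 2 5)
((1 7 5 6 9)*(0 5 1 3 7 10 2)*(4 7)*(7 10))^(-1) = ((0 5 6 9 3 4 10 2)(1 7))^(-1) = (0 2 10 4 3 9 6 5)(1 7)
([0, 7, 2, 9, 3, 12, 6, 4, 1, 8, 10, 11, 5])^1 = [0, 7, 2, 9, 3, 12, 6, 4, 1, 8, 10, 11, 5]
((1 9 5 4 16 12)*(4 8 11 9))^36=(16)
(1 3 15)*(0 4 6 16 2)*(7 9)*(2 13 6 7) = (0 4 7 9 2)(1 3 15)(6 16 13) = [4, 3, 0, 15, 7, 5, 16, 9, 8, 2, 10, 11, 12, 6, 14, 1, 13]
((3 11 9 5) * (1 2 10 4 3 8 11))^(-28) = ((1 2 10 4 3)(5 8 11 9))^(-28) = (11)(1 10 3 2 4)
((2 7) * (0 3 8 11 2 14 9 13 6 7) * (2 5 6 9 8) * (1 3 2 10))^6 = ((0 2)(1 3 10)(5 6 7 14 8 11)(9 13))^6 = (14)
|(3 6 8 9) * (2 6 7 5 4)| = 8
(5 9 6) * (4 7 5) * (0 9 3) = (0 9 6 4 7 5 3) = [9, 1, 2, 0, 7, 3, 4, 5, 8, 6]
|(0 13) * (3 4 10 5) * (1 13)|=12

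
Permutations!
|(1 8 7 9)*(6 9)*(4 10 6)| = 7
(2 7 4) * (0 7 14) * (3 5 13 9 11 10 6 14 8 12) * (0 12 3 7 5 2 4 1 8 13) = (0 5)(1 8 3 2 13 9 11 10 6 14 12 7) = [5, 8, 13, 2, 4, 0, 14, 1, 3, 11, 6, 10, 7, 9, 12]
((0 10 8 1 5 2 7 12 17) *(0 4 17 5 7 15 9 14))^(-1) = (0 14 9 15 2 5 12 7 1 8 10)(4 17)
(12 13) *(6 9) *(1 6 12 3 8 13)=(1 6 9 12)(3 8 13)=[0, 6, 2, 8, 4, 5, 9, 7, 13, 12, 10, 11, 1, 3]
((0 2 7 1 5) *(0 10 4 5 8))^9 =((0 2 7 1 8)(4 5 10))^9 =(10)(0 8 1 7 2)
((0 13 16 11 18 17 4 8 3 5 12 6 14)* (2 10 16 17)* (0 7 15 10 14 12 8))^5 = ((0 13 17 4)(2 14 7 15 10 16 11 18)(3 5 8)(6 12))^5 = (0 13 17 4)(2 16 7 18 10 14 11 15)(3 8 5)(6 12)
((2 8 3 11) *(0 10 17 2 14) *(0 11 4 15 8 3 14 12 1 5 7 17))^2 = (1 7 2 4 8 11)(3 15 14 12 5 17) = ((0 10)(1 5 7 17 2 3 4 15 8 14 11 12))^2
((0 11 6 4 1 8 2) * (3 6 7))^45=(11)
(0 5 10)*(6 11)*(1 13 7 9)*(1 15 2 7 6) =[5, 13, 7, 3, 4, 10, 11, 9, 8, 15, 0, 1, 12, 6, 14, 2] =(0 5 10)(1 13 6 11)(2 7 9 15)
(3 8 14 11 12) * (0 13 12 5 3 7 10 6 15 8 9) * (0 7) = [13, 1, 2, 9, 4, 3, 15, 10, 14, 7, 6, 5, 0, 12, 11, 8] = (0 13 12)(3 9 7 10 6 15 8 14 11 5)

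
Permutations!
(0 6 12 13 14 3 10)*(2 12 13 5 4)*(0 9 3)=(0 6 13 14)(2 12 5 4)(3 10 9)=[6, 1, 12, 10, 2, 4, 13, 7, 8, 3, 9, 11, 5, 14, 0]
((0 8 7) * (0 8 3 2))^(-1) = (0 2 3)(7 8)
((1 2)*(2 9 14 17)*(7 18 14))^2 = ((1 9 7 18 14 17 2))^2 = (1 7 14 2 9 18 17)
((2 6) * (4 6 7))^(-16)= (7)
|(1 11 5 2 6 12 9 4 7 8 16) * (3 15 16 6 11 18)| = |(1 18 3 15 16)(2 11 5)(4 7 8 6 12 9)| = 30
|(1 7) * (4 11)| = 2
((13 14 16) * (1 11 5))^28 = (1 11 5)(13 14 16)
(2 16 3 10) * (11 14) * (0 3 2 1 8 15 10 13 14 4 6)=(0 3 13 14 11 4 6)(1 8 15 10)(2 16)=[3, 8, 16, 13, 6, 5, 0, 7, 15, 9, 1, 4, 12, 14, 11, 10, 2]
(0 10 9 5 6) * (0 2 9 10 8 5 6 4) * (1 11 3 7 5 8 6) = (0 6 2 9 1 11 3 7 5 4) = [6, 11, 9, 7, 0, 4, 2, 5, 8, 1, 10, 3]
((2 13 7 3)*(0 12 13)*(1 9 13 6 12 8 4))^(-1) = (0 2 3 7 13 9 1 4 8)(6 12)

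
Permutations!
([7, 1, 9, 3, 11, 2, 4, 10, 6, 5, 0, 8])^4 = (11)(0 7 10)(2 9 5)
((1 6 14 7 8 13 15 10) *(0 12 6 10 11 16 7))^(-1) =(0 14 6 12)(1 10)(7 16 11 15 13 8)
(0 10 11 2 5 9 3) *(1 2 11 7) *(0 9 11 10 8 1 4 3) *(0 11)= (0 8 1 2 5)(3 9 11 10 7 4)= [8, 2, 5, 9, 3, 0, 6, 4, 1, 11, 7, 10]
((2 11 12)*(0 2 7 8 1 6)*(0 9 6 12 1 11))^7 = ((0 2)(1 12 7 8 11)(6 9))^7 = (0 2)(1 7 11 12 8)(6 9)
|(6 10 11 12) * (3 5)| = 4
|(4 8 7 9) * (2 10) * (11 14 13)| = |(2 10)(4 8 7 9)(11 14 13)| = 12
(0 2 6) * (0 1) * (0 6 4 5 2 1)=(0 1 6)(2 4 5)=[1, 6, 4, 3, 5, 2, 0]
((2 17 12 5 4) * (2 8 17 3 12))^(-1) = (2 17 8 4 5 12 3) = ((2 3 12 5 4 8 17))^(-1)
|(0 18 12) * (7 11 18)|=|(0 7 11 18 12)|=5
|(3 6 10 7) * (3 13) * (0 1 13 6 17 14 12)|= |(0 1 13 3 17 14 12)(6 10 7)|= 21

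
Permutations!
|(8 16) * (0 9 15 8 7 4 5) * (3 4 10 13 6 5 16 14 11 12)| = |(0 9 15 8 14 11 12 3 4 16 7 10 13 6 5)| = 15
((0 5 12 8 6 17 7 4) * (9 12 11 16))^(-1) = (0 4 7 17 6 8 12 9 16 11 5)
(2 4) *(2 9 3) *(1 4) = [0, 4, 1, 2, 9, 5, 6, 7, 8, 3] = (1 4 9 3 2)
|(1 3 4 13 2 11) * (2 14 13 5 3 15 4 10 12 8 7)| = 22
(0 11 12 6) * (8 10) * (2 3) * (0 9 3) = [11, 1, 0, 2, 4, 5, 9, 7, 10, 3, 8, 12, 6] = (0 11 12 6 9 3 2)(8 10)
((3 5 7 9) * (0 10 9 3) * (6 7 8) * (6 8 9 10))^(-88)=((10)(0 6 7 3 5 9))^(-88)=(10)(0 7 5)(3 9 6)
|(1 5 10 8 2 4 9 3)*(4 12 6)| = 10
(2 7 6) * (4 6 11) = (2 7 11 4 6) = [0, 1, 7, 3, 6, 5, 2, 11, 8, 9, 10, 4]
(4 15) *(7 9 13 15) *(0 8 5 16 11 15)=[8, 1, 2, 3, 7, 16, 6, 9, 5, 13, 10, 15, 12, 0, 14, 4, 11]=(0 8 5 16 11 15 4 7 9 13)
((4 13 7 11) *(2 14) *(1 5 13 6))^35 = (2 14)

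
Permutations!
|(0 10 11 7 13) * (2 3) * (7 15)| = |(0 10 11 15 7 13)(2 3)| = 6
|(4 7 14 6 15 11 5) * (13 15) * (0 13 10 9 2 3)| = |(0 13 15 11 5 4 7 14 6 10 9 2 3)| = 13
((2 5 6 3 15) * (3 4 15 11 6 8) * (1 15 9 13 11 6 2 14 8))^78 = (1 4)(2 3)(5 6)(8 11)(9 15)(13 14)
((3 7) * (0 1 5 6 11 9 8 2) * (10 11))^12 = ((0 1 5 6 10 11 9 8 2)(3 7))^12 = (0 6 9)(1 10 8)(2 5 11)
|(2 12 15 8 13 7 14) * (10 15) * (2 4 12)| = 8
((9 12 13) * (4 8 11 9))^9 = (4 9)(8 12)(11 13)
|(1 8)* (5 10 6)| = 6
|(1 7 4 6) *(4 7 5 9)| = 5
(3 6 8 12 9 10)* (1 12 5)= [0, 12, 2, 6, 4, 1, 8, 7, 5, 10, 3, 11, 9]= (1 12 9 10 3 6 8 5)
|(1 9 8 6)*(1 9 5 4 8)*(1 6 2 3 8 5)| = 6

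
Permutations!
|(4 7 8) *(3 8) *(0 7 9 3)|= 4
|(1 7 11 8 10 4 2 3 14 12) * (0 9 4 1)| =|(0 9 4 2 3 14 12)(1 7 11 8 10)| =35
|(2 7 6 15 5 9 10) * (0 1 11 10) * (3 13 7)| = 12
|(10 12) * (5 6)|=|(5 6)(10 12)|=2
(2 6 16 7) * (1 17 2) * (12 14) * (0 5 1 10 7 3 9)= (0 5 1 17 2 6 16 3 9)(7 10)(12 14)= [5, 17, 6, 9, 4, 1, 16, 10, 8, 0, 7, 11, 14, 13, 12, 15, 3, 2]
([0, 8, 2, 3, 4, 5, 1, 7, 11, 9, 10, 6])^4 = (11)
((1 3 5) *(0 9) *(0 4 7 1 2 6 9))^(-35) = (1 9 5 7 6 3 4 2)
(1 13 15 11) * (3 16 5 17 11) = [0, 13, 2, 16, 4, 17, 6, 7, 8, 9, 10, 1, 12, 15, 14, 3, 5, 11] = (1 13 15 3 16 5 17 11)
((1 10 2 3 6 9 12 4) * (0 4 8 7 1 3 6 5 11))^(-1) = (0 11 5 3 4)(1 7 8 12 9 6 2 10)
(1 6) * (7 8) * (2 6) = (1 2 6)(7 8) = [0, 2, 6, 3, 4, 5, 1, 8, 7]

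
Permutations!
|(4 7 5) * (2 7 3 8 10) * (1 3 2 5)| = |(1 3 8 10 5 4 2 7)| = 8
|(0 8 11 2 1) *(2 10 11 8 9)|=|(0 9 2 1)(10 11)|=4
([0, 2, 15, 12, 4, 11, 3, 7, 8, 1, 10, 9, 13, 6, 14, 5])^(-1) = (1 9 11 5 15 2)(3 6 13 12)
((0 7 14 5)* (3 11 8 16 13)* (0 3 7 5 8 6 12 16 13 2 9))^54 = ((0 5 3 11 6 12 16 2 9)(7 14 8 13))^54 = (16)(7 8)(13 14)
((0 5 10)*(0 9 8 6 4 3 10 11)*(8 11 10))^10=(11)(3 6)(4 8)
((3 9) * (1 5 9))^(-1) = ((1 5 9 3))^(-1) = (1 3 9 5)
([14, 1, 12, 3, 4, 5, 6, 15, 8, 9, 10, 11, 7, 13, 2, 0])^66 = [0, 1, 2, 3, 4, 5, 6, 7, 8, 9, 10, 11, 12, 13, 14, 15]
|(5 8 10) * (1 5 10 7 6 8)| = |(10)(1 5)(6 8 7)| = 6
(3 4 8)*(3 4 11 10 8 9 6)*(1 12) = (1 12)(3 11 10 8 4 9 6) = [0, 12, 2, 11, 9, 5, 3, 7, 4, 6, 8, 10, 1]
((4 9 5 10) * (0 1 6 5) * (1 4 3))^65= (10)(0 9 4)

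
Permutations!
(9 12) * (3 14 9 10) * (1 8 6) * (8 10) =(1 10 3 14 9 12 8 6) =[0, 10, 2, 14, 4, 5, 1, 7, 6, 12, 3, 11, 8, 13, 9]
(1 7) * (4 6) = [0, 7, 2, 3, 6, 5, 4, 1] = (1 7)(4 6)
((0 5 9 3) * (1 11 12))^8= (1 12 11)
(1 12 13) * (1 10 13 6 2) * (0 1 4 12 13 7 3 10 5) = (0 1 13 5)(2 4 12 6)(3 10 7) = [1, 13, 4, 10, 12, 0, 2, 3, 8, 9, 7, 11, 6, 5]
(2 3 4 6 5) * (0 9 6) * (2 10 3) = (0 9 6 5 10 3 4) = [9, 1, 2, 4, 0, 10, 5, 7, 8, 6, 3]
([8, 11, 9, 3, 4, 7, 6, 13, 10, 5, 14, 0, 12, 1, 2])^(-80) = (0 13 9 10 11 7 2 8 1 5 14)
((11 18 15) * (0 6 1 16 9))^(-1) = ((0 6 1 16 9)(11 18 15))^(-1) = (0 9 16 1 6)(11 15 18)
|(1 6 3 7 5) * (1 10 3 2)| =12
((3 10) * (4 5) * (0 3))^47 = (0 10 3)(4 5)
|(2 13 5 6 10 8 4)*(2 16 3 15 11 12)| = |(2 13 5 6 10 8 4 16 3 15 11 12)| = 12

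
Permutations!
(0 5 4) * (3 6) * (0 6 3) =(0 5 4 6) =[5, 1, 2, 3, 6, 4, 0]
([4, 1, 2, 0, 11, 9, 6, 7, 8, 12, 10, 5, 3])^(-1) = [3, 1, 2, 12, 0, 11, 6, 7, 8, 5, 10, 4, 9]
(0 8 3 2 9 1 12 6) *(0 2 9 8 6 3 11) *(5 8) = [6, 12, 5, 9, 4, 8, 2, 7, 11, 1, 10, 0, 3] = (0 6 2 5 8 11)(1 12 3 9)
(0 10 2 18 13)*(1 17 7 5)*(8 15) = (0 10 2 18 13)(1 17 7 5)(8 15) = [10, 17, 18, 3, 4, 1, 6, 5, 15, 9, 2, 11, 12, 0, 14, 8, 16, 7, 13]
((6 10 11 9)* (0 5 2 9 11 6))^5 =(11)(0 5 2 9)(6 10)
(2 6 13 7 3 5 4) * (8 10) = (2 6 13 7 3 5 4)(8 10) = [0, 1, 6, 5, 2, 4, 13, 3, 10, 9, 8, 11, 12, 7]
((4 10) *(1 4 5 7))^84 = ((1 4 10 5 7))^84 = (1 7 5 10 4)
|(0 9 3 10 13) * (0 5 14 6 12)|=9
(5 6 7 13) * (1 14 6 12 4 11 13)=(1 14 6 7)(4 11 13 5 12)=[0, 14, 2, 3, 11, 12, 7, 1, 8, 9, 10, 13, 4, 5, 6]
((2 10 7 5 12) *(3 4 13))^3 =((2 10 7 5 12)(3 4 13))^3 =(13)(2 5 10 12 7)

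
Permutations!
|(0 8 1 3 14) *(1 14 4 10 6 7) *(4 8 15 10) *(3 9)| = 10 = |(0 15 10 6 7 1 9 3 8 14)|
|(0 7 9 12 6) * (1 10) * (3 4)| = |(0 7 9 12 6)(1 10)(3 4)| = 10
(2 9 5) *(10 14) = (2 9 5)(10 14) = [0, 1, 9, 3, 4, 2, 6, 7, 8, 5, 14, 11, 12, 13, 10]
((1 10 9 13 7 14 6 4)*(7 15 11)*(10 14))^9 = ((1 14 6 4)(7 10 9 13 15 11))^9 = (1 14 6 4)(7 13)(9 11)(10 15)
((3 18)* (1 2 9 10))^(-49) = (1 10 9 2)(3 18) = ((1 2 9 10)(3 18))^(-49)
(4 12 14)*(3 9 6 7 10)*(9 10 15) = [0, 1, 2, 10, 12, 5, 7, 15, 8, 6, 3, 11, 14, 13, 4, 9] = (3 10)(4 12 14)(6 7 15 9)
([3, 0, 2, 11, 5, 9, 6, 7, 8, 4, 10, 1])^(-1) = (0 1 11 3)(4 9 5)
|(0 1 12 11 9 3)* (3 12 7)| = |(0 1 7 3)(9 12 11)| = 12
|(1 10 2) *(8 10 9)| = 5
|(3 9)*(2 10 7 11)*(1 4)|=|(1 4)(2 10 7 11)(3 9)|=4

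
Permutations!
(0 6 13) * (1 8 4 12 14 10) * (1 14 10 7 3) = (0 6 13)(1 8 4 12 10 14 7 3) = [6, 8, 2, 1, 12, 5, 13, 3, 4, 9, 14, 11, 10, 0, 7]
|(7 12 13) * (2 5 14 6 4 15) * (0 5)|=|(0 5 14 6 4 15 2)(7 12 13)|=21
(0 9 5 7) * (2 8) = [9, 1, 8, 3, 4, 7, 6, 0, 2, 5] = (0 9 5 7)(2 8)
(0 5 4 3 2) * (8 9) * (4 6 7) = [5, 1, 0, 2, 3, 6, 7, 4, 9, 8] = (0 5 6 7 4 3 2)(8 9)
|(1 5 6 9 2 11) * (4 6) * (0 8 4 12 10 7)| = |(0 8 4 6 9 2 11 1 5 12 10 7)| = 12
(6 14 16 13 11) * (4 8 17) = (4 8 17)(6 14 16 13 11) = [0, 1, 2, 3, 8, 5, 14, 7, 17, 9, 10, 6, 12, 11, 16, 15, 13, 4]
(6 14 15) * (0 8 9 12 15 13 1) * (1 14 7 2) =(0 8 9 12 15 6 7 2 1)(13 14) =[8, 0, 1, 3, 4, 5, 7, 2, 9, 12, 10, 11, 15, 14, 13, 6]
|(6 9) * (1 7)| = |(1 7)(6 9)| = 2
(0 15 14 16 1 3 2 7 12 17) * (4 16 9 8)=(0 15 14 9 8 4 16 1 3 2 7 12 17)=[15, 3, 7, 2, 16, 5, 6, 12, 4, 8, 10, 11, 17, 13, 9, 14, 1, 0]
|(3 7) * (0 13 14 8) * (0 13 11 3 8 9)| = |(0 11 3 7 8 13 14 9)| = 8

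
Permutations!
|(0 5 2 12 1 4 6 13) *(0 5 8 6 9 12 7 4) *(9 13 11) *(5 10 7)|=28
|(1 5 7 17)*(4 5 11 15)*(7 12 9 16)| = |(1 11 15 4 5 12 9 16 7 17)| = 10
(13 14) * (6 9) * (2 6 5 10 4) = (2 6 9 5 10 4)(13 14) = [0, 1, 6, 3, 2, 10, 9, 7, 8, 5, 4, 11, 12, 14, 13]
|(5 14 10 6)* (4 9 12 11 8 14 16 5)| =|(4 9 12 11 8 14 10 6)(5 16)| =8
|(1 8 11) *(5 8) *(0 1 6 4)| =|(0 1 5 8 11 6 4)| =7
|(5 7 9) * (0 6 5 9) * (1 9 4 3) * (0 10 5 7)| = |(0 6 7 10 5)(1 9 4 3)| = 20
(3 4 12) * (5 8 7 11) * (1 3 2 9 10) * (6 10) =(1 3 4 12 2 9 6 10)(5 8 7 11) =[0, 3, 9, 4, 12, 8, 10, 11, 7, 6, 1, 5, 2]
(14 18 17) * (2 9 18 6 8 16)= (2 9 18 17 14 6 8 16)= [0, 1, 9, 3, 4, 5, 8, 7, 16, 18, 10, 11, 12, 13, 6, 15, 2, 14, 17]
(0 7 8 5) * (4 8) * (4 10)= [7, 1, 2, 3, 8, 0, 6, 10, 5, 9, 4]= (0 7 10 4 8 5)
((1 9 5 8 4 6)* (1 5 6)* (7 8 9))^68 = ((1 7 8 4)(5 9 6))^68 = (5 6 9)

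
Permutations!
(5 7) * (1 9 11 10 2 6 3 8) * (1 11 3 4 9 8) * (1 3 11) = (1 8)(2 6 4 9 11 10)(5 7) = [0, 8, 6, 3, 9, 7, 4, 5, 1, 11, 2, 10]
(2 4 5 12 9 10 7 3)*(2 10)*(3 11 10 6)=(2 4 5 12 9)(3 6)(7 11 10)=[0, 1, 4, 6, 5, 12, 3, 11, 8, 2, 7, 10, 9]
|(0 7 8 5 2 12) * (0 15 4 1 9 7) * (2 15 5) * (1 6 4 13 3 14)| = 22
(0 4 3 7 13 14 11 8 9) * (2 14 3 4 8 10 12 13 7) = (0 8 9)(2 14 11 10 12 13 3) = [8, 1, 14, 2, 4, 5, 6, 7, 9, 0, 12, 10, 13, 3, 11]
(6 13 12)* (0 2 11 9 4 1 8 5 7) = (0 2 11 9 4 1 8 5 7)(6 13 12) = [2, 8, 11, 3, 1, 7, 13, 0, 5, 4, 10, 9, 6, 12]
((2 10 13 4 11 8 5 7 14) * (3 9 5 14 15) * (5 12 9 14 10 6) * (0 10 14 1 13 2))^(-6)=(0 1 2 4 5 8 15)(3 10 13 6 11 7 14)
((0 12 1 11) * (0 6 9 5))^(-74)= ((0 12 1 11 6 9 5))^(-74)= (0 11 5 1 9 12 6)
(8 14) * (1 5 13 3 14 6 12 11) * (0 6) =(0 6 12 11 1 5 13 3 14 8) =[6, 5, 2, 14, 4, 13, 12, 7, 0, 9, 10, 1, 11, 3, 8]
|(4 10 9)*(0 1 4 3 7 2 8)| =|(0 1 4 10 9 3 7 2 8)| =9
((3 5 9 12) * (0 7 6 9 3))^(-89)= (0 7 6 9 12)(3 5)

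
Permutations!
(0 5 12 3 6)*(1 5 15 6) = (0 15 6)(1 5 12 3) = [15, 5, 2, 1, 4, 12, 0, 7, 8, 9, 10, 11, 3, 13, 14, 6]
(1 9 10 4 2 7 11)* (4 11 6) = [0, 9, 7, 3, 2, 5, 4, 6, 8, 10, 11, 1] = (1 9 10 11)(2 7 6 4)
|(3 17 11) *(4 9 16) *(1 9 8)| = |(1 9 16 4 8)(3 17 11)| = 15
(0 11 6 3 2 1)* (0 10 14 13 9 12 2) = (0 11 6 3)(1 10 14 13 9 12 2) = [11, 10, 1, 0, 4, 5, 3, 7, 8, 12, 14, 6, 2, 9, 13]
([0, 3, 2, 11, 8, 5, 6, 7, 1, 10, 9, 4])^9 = (1 8 4 11 3)(9 10)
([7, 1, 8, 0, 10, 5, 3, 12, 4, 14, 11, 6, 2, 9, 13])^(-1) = [3, 1, 12, 6, 8, 5, 11, 0, 2, 13, 4, 10, 7, 14, 9]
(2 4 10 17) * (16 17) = (2 4 10 16 17) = [0, 1, 4, 3, 10, 5, 6, 7, 8, 9, 16, 11, 12, 13, 14, 15, 17, 2]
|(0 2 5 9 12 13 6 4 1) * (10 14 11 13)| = 12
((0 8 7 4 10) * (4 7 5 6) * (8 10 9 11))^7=((0 10)(4 9 11 8 5 6))^7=(0 10)(4 9 11 8 5 6)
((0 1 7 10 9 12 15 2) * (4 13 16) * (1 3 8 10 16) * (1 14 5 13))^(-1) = (0 2 15 12 9 10 8 3)(1 4 16 7)(5 14 13)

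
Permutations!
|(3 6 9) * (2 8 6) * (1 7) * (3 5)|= |(1 7)(2 8 6 9 5 3)|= 6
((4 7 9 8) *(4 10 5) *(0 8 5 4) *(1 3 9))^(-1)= ((0 8 10 4 7 1 3 9 5))^(-1)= (0 5 9 3 1 7 4 10 8)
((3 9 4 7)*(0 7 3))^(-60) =((0 7)(3 9 4))^(-60) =(9)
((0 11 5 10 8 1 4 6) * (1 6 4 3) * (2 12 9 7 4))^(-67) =(0 6 8 10 5 11)(1 3)(2 7 12 4 9)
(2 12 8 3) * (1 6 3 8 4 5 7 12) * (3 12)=(1 6 12 4 5 7 3 2)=[0, 6, 1, 2, 5, 7, 12, 3, 8, 9, 10, 11, 4]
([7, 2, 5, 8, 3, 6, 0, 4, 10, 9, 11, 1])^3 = (0 3 11 5 7 8 1 6 4 10 2)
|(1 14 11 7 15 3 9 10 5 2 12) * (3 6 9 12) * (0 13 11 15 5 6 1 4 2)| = |(0 13 11 7 5)(1 14 15)(2 3 12 4)(6 9 10)| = 60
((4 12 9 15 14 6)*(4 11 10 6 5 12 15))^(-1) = ((4 15 14 5 12 9)(6 11 10))^(-1) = (4 9 12 5 14 15)(6 10 11)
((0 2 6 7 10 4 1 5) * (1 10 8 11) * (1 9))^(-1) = ((0 2 6 7 8 11 9 1 5)(4 10))^(-1) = (0 5 1 9 11 8 7 6 2)(4 10)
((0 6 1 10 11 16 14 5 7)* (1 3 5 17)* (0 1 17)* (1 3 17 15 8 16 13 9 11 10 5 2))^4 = (0 8 6 16 17 14 15)(1 2 3 7 5)(9 11 13)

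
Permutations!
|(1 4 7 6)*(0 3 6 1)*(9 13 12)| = 3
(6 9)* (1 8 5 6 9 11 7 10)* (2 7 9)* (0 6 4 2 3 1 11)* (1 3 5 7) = (0 6)(1 8 7 10 11 9 5 4 2) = [6, 8, 1, 3, 2, 4, 0, 10, 7, 5, 11, 9]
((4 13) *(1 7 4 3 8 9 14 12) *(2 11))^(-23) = (1 3 12 13 14 4 9 7 8)(2 11)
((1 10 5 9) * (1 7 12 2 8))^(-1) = ((1 10 5 9 7 12 2 8))^(-1) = (1 8 2 12 7 9 5 10)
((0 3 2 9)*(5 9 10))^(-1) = ((0 3 2 10 5 9))^(-1) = (0 9 5 10 2 3)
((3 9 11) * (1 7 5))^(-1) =(1 5 7)(3 11 9)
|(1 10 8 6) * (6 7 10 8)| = 5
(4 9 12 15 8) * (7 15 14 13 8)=(4 9 12 14 13 8)(7 15)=[0, 1, 2, 3, 9, 5, 6, 15, 4, 12, 10, 11, 14, 8, 13, 7]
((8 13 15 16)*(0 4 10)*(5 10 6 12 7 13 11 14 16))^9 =((0 4 6 12 7 13 15 5 10)(8 11 14 16))^9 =(8 11 14 16)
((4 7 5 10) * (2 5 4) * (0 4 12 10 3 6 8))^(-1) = (0 8 6 3 5 2 10 12 7 4)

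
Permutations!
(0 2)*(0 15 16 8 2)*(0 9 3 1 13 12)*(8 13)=(0 9 3 1 8 2 15 16 13 12)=[9, 8, 15, 1, 4, 5, 6, 7, 2, 3, 10, 11, 0, 12, 14, 16, 13]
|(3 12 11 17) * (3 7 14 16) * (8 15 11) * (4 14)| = |(3 12 8 15 11 17 7 4 14 16)| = 10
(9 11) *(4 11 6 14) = (4 11 9 6 14) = [0, 1, 2, 3, 11, 5, 14, 7, 8, 6, 10, 9, 12, 13, 4]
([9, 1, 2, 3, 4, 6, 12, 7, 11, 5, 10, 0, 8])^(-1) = [11, 1, 2, 3, 4, 9, 5, 7, 12, 0, 10, 8, 6]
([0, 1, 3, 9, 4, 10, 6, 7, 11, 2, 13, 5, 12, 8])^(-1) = (2 9 3)(5 11 8 13 10)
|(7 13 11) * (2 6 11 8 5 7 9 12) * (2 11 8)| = 6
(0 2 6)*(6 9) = (0 2 9 6) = [2, 1, 9, 3, 4, 5, 0, 7, 8, 6]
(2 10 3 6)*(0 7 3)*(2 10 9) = (0 7 3 6 10)(2 9) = [7, 1, 9, 6, 4, 5, 10, 3, 8, 2, 0]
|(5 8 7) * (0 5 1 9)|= |(0 5 8 7 1 9)|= 6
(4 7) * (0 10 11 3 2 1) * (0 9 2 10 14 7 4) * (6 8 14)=(0 6 8 14 7)(1 9 2)(3 10 11)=[6, 9, 1, 10, 4, 5, 8, 0, 14, 2, 11, 3, 12, 13, 7]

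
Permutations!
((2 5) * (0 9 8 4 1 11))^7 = (0 9 8 4 1 11)(2 5)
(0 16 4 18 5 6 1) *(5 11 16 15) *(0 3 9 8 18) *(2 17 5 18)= (0 15 18 11 16 4)(1 3 9 8 2 17 5 6)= [15, 3, 17, 9, 0, 6, 1, 7, 2, 8, 10, 16, 12, 13, 14, 18, 4, 5, 11]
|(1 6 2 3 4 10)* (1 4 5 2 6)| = 6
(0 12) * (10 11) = (0 12)(10 11) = [12, 1, 2, 3, 4, 5, 6, 7, 8, 9, 11, 10, 0]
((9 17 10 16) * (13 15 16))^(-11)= ((9 17 10 13 15 16))^(-11)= (9 17 10 13 15 16)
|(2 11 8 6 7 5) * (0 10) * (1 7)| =14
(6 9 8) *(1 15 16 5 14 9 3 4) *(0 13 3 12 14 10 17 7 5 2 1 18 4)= (0 13 3)(1 15 16 2)(4 18)(5 10 17 7)(6 12 14 9 8)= [13, 15, 1, 0, 18, 10, 12, 5, 6, 8, 17, 11, 14, 3, 9, 16, 2, 7, 4]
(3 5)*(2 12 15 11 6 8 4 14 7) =(2 12 15 11 6 8 4 14 7)(3 5) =[0, 1, 12, 5, 14, 3, 8, 2, 4, 9, 10, 6, 15, 13, 7, 11]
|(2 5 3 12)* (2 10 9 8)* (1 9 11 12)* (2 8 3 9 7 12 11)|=8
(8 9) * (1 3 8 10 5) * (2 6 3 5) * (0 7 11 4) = [7, 5, 6, 8, 0, 1, 3, 11, 9, 10, 2, 4] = (0 7 11 4)(1 5)(2 6 3 8 9 10)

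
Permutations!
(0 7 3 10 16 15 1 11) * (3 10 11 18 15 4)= (0 7 10 16 4 3 11)(1 18 15)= [7, 18, 2, 11, 3, 5, 6, 10, 8, 9, 16, 0, 12, 13, 14, 1, 4, 17, 15]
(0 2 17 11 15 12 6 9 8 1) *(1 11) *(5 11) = (0 2 17 1)(5 11 15 12 6 9 8) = [2, 0, 17, 3, 4, 11, 9, 7, 5, 8, 10, 15, 6, 13, 14, 12, 16, 1]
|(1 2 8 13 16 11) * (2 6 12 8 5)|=14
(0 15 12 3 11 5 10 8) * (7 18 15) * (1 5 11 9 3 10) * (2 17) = (0 7 18 15 12 10 8)(1 5)(2 17)(3 9) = [7, 5, 17, 9, 4, 1, 6, 18, 0, 3, 8, 11, 10, 13, 14, 12, 16, 2, 15]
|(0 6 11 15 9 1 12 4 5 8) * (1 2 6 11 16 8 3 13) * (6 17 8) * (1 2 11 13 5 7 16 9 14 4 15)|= 10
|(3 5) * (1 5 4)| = 4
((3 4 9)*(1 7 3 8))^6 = (9)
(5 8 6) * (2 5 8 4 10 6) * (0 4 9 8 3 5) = (0 4 10 6 3 5 9 8 2) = [4, 1, 0, 5, 10, 9, 3, 7, 2, 8, 6]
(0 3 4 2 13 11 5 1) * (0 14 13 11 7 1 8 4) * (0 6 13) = (0 3 6 13 7 1 14)(2 11 5 8 4) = [3, 14, 11, 6, 2, 8, 13, 1, 4, 9, 10, 5, 12, 7, 0]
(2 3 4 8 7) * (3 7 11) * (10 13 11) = [0, 1, 7, 4, 8, 5, 6, 2, 10, 9, 13, 3, 12, 11] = (2 7)(3 4 8 10 13 11)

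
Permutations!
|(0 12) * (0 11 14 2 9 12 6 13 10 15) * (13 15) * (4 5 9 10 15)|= 12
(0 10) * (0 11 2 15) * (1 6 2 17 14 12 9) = [10, 6, 15, 3, 4, 5, 2, 7, 8, 1, 11, 17, 9, 13, 12, 0, 16, 14] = (0 10 11 17 14 12 9 1 6 2 15)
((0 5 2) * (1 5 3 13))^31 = ((0 3 13 1 5 2))^31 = (0 3 13 1 5 2)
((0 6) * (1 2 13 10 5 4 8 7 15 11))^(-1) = (0 6)(1 11 15 7 8 4 5 10 13 2)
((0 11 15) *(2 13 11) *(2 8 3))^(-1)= ((0 8 3 2 13 11 15))^(-1)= (0 15 11 13 2 3 8)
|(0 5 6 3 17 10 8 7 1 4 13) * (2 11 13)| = 13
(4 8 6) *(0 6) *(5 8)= (0 6 4 5 8)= [6, 1, 2, 3, 5, 8, 4, 7, 0]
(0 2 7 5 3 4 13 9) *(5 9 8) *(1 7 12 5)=(0 2 12 5 3 4 13 8 1 7 9)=[2, 7, 12, 4, 13, 3, 6, 9, 1, 0, 10, 11, 5, 8]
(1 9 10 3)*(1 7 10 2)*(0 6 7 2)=(0 6 7 10 3 2 1 9)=[6, 9, 1, 2, 4, 5, 7, 10, 8, 0, 3]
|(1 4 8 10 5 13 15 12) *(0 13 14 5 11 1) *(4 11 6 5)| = 12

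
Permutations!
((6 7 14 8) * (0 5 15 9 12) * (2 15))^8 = (0 2 9)(5 15 12)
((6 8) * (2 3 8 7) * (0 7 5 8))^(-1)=(0 3 2 7)(5 6 8)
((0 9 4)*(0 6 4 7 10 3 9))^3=(3 10 7 9)(4 6)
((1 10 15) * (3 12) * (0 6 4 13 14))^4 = ((0 6 4 13 14)(1 10 15)(3 12))^4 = (0 14 13 4 6)(1 10 15)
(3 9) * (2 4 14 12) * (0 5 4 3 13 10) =(0 5 4 14 12 2 3 9 13 10) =[5, 1, 3, 9, 14, 4, 6, 7, 8, 13, 0, 11, 2, 10, 12]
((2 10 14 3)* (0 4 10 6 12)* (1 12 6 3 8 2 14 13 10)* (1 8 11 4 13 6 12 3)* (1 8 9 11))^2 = ((0 13 10 6 12)(1 3 14)(2 8)(4 9 11))^2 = (0 10 12 13 6)(1 14 3)(4 11 9)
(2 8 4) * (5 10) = (2 8 4)(5 10) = [0, 1, 8, 3, 2, 10, 6, 7, 4, 9, 5]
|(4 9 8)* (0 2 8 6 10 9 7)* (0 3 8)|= 12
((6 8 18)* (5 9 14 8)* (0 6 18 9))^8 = (18)(0 5 6)(8 14 9)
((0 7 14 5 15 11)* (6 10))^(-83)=(0 7 14 5 15 11)(6 10)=((0 7 14 5 15 11)(6 10))^(-83)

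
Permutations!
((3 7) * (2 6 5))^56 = ((2 6 5)(3 7))^56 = (7)(2 5 6)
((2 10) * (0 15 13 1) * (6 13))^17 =((0 15 6 13 1)(2 10))^17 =(0 6 1 15 13)(2 10)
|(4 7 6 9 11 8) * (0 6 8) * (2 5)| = |(0 6 9 11)(2 5)(4 7 8)| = 12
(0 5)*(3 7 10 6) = (0 5)(3 7 10 6) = [5, 1, 2, 7, 4, 0, 3, 10, 8, 9, 6]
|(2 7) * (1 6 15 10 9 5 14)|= |(1 6 15 10 9 5 14)(2 7)|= 14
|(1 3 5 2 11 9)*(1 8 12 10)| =|(1 3 5 2 11 9 8 12 10)| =9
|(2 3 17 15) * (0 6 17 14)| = |(0 6 17 15 2 3 14)| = 7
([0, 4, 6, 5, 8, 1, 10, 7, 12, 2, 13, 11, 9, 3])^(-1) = [0, 5, 9, 13, 1, 3, 2, 7, 4, 12, 6, 11, 8, 10]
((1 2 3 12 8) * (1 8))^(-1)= (1 12 3 2)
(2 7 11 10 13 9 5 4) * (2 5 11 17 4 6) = [0, 1, 7, 3, 5, 6, 2, 17, 8, 11, 13, 10, 12, 9, 14, 15, 16, 4] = (2 7 17 4 5 6)(9 11 10 13)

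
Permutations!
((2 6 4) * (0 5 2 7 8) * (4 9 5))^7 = (0 8 7 4)(2 5 9 6)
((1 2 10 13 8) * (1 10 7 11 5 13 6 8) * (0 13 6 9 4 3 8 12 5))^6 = (13)(3 8 10 9 4)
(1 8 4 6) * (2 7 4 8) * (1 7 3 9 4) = (1 2 3 9 4 6 7) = [0, 2, 3, 9, 6, 5, 7, 1, 8, 4]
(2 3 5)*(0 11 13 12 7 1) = (0 11 13 12 7 1)(2 3 5) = [11, 0, 3, 5, 4, 2, 6, 1, 8, 9, 10, 13, 7, 12]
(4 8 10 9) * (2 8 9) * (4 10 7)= [0, 1, 8, 3, 9, 5, 6, 4, 7, 10, 2]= (2 8 7 4 9 10)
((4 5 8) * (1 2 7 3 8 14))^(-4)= ((1 2 7 3 8 4 5 14))^(-4)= (1 8)(2 4)(3 14)(5 7)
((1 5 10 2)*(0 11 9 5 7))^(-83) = ((0 11 9 5 10 2 1 7))^(-83) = (0 2 9 7 10 11 1 5)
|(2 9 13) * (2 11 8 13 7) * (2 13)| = 6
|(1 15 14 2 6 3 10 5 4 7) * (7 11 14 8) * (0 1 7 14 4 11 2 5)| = |(0 1 15 8 14 5 11 4 2 6 3 10)| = 12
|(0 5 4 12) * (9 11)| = |(0 5 4 12)(9 11)| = 4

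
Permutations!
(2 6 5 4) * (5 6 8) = (2 8 5 4) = [0, 1, 8, 3, 2, 4, 6, 7, 5]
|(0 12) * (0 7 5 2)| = 5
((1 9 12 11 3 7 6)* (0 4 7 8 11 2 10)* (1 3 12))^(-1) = ((0 4 7 6 3 8 11 12 2 10)(1 9))^(-1) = (0 10 2 12 11 8 3 6 7 4)(1 9)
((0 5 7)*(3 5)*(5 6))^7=(0 6 7 3 5)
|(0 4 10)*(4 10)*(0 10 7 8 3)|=4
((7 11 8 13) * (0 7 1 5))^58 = (0 11 13 5 7 8 1)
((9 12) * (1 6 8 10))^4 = ((1 6 8 10)(9 12))^4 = (12)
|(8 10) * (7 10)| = |(7 10 8)| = 3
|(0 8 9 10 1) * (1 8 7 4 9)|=|(0 7 4 9 10 8 1)|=7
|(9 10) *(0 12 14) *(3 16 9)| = 12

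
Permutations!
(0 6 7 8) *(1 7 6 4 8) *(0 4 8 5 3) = [8, 7, 2, 0, 5, 3, 6, 1, 4] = (0 8 4 5 3)(1 7)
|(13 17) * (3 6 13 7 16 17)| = 3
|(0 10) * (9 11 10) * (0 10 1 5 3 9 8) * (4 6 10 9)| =8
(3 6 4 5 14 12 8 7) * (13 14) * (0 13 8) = [13, 1, 2, 6, 5, 8, 4, 3, 7, 9, 10, 11, 0, 14, 12] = (0 13 14 12)(3 6 4 5 8 7)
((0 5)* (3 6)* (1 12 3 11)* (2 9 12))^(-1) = ((0 5)(1 2 9 12 3 6 11))^(-1) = (0 5)(1 11 6 3 12 9 2)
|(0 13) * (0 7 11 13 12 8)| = 3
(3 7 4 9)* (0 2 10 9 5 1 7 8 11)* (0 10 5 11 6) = (0 2 5 1 7 4 11 10 9 3 8 6) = [2, 7, 5, 8, 11, 1, 0, 4, 6, 3, 9, 10]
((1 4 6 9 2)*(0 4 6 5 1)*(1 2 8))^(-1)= (0 2 5 4)(1 8 9 6)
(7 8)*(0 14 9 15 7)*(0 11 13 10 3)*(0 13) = (0 14 9 15 7 8 11)(3 13 10) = [14, 1, 2, 13, 4, 5, 6, 8, 11, 15, 3, 0, 12, 10, 9, 7]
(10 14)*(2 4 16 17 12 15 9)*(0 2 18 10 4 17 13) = (0 2 17 12 15 9 18 10 14 4 16 13) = [2, 1, 17, 3, 16, 5, 6, 7, 8, 18, 14, 11, 15, 0, 4, 9, 13, 12, 10]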